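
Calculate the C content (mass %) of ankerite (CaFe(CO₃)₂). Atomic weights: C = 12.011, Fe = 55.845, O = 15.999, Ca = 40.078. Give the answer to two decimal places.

Formula mass = 1·40.078 + 1·55.845 + 2·12.011 + 6·15.999 = 215.939 g/mol, of which 24.022 g is C.
So C makes up 24.022/215.939 = 0.1112 of the mass, i.e. 11.12%.

11.12 mass %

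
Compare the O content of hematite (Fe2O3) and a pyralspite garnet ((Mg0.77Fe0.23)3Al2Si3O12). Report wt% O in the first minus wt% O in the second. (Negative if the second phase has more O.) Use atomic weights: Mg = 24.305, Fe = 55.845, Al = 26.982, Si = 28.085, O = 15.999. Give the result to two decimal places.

-15.13 percentage points

M(Fe2O3) = 159.687 g/mol, so wt% O = 47.997/159.687 × 100 = 30.06%.
M((Mg0.77Fe0.23)3Al2Si3O12) = 424.885 g/mol, so wt% O = 191.988/424.885 × 100 = 45.19%.
30.06 − 45.19 = -15.13 pp.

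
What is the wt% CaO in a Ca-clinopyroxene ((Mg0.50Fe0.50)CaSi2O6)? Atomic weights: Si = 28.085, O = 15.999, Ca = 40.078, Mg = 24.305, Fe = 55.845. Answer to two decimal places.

Formula mass = 232.317 g/mol.
1 Ca → 1.0000 mol CaO per formula unit; M(CaO) = 56.077, so CaO mass = 56.077 g.
56.077/232.317 × 100 = 24.14 wt%.

24.14 wt%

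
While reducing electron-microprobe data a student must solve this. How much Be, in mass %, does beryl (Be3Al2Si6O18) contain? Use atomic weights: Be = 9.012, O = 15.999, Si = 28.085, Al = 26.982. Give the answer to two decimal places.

5.03 mass %

Molar mass of Be3Al2Si6O18: 3·9.012 + 2·26.982 + 6·28.085 + 18·15.999 = 537.492 g/mol.
Mass of Be per formula unit: 3 × 9.012 = 27.036 g.
Weight fraction Be = 27.036 / 537.492 = 0.0503.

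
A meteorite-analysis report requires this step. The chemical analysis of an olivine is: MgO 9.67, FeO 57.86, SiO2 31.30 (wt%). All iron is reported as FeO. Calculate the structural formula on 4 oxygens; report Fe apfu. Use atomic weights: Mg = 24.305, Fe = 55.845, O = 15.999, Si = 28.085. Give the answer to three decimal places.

1.543 Fe apfu

MgO (M=40.304): mol = 0.23993; Mg = 0.23993, O = 0.23993.
FeO (M=71.844): mol = 0.80536; Fe = 0.80536, O = 0.80536.
SiO2 (M=60.083): mol = 0.52095; Si = 0.52095, O = 1.04190.
ΣO = 2.08719; factor = 4/ΣO = 1.91645.
Fe apfu = 0.80536 × 1.91645 = 1.543.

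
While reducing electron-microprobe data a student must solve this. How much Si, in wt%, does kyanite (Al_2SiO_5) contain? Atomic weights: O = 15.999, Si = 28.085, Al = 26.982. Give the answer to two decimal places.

M(Al_2SiO_5) = 162.044 g/mol.
Si contributes 1 × 28.085 = 28.085 g per mole.
28.085/162.044 = 0.1733 → 17.33%.

17.33 wt%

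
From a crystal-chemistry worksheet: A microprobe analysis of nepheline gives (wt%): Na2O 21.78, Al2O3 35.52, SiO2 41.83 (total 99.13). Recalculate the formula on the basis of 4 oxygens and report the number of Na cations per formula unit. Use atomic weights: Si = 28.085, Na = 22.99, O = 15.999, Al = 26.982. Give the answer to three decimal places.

Na2O (M=61.979): mol = 0.35141; Na = 0.70282, O = 0.35141.
Al2O3 (M=101.961): mol = 0.34837; Al = 0.69674, O = 1.04511.
SiO2 (M=60.083): mol = 0.69620; Si = 0.69620, O = 1.39240.
ΣO = 2.78892; factor = 4/ΣO = 1.43425.
Na apfu = 0.70282 × 1.43425 = 1.008.

1.008 Na apfu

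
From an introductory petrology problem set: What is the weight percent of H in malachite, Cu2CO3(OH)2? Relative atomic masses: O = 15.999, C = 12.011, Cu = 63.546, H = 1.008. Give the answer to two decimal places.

0.91 wt%

M(Cu2CO3(OH)2) = 221.114 g/mol.
H contributes 2 × 1.008 = 2.016 g per mole.
2.016/221.114 = 0.0091 → 0.91%.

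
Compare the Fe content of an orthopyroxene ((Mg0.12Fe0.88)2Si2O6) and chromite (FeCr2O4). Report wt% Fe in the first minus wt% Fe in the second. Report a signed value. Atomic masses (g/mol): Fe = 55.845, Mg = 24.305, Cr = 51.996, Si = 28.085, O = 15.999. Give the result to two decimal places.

13.40 percentage points

Fe in (Mg0.12Fe0.88)2Si2O6: molar mass 256.284 g/mol; 1.76×55.845 = 98.287 g → 38.35 wt%.
Fe in FeCr2O4: molar mass 223.833 g/mol; 1×55.845 = 55.845 g → 24.95 wt%.
Difference = 38.35 − 24.95 = 13.40 percentage points.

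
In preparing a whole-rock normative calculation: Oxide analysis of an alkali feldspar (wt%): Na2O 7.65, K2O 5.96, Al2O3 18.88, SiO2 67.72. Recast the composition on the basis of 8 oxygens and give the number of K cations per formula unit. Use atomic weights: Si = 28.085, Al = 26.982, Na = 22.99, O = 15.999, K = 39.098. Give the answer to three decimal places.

0.338 K apfu

Na2O (M=61.979): mol = 0.12343; Na = 0.24686, O = 0.12343.
K2O (M=94.195): mol = 0.06327; K = 0.12654, O = 0.06327.
Al2O3 (M=101.961): mol = 0.18517; Al = 0.37034, O = 0.55551.
SiO2 (M=60.083): mol = 1.12711; Si = 1.12711, O = 2.25422.
ΣO = 2.99643; factor = 8/ΣO = 2.66984.
K apfu = 0.12654 × 2.66984 = 0.338.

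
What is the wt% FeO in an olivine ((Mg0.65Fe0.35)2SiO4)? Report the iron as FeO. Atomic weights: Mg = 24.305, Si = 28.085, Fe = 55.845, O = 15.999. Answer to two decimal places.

30.90 wt%

Formula mass = 162.769 g/mol.
0.70 Fe → 0.7000 mol FeO per formula unit; M(FeO) = 71.844, so FeO mass = 50.291 g.
50.291/162.769 × 100 = 30.90 wt%.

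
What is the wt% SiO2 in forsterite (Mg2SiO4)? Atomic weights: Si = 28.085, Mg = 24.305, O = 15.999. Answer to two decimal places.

42.71 wt%

Formula mass = 140.691 g/mol.
1 Si → 1.0000 mol SiO2 per formula unit; M(SiO2) = 60.083, so SiO2 mass = 60.083 g.
60.083/140.691 × 100 = 42.71 wt%.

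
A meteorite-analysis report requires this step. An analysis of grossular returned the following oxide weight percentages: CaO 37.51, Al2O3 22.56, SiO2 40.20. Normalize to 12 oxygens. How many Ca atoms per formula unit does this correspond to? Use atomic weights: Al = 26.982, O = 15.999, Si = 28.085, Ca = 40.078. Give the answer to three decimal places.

3.005 Ca apfu

CaO: 37.51/56.077 = 0.66890 mol → 0.66890 mol Ca, 0.66890 mol O.
Al2O3: 22.56/101.961 = 0.22126 mol → 0.44252 mol Al, 0.66378 mol O.
SiO2: 40.20/60.083 = 0.66907 mol → 0.66907 mol Si, 1.33814 mol O.
Total oxygen = 2.67082 mol. Normalization factor = 12/2.67082 = 4.49300.
Ca per 12 O = 0.66890 × 4.49300 = 3.005.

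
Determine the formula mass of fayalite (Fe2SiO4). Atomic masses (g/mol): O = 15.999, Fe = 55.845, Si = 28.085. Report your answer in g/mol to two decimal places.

Fe: 2 × 55.845 = 111.6900
Si: 1 × 28.085 = 28.0850
O: 4 × 15.999 = 63.9960
Summing the contributions gives the formula mass.

203.77 g/mol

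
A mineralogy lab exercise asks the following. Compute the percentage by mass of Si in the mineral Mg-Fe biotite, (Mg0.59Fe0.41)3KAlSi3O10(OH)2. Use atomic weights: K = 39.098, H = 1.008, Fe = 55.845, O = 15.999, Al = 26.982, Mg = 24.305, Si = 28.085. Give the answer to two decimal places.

Molar mass of (Mg0.59Fe0.41)3KAlSi3O10(OH)2: 1.77·24.305 + 1.23·55.845 + 1·39.098 + 1·26.982 + 3·28.085 + 12·15.999 + 2·1.008 = 456.048 g/mol.
Mass of Si per formula unit: 3 × 28.085 = 84.255 g.
Weight fraction Si = 84.255 / 456.048 = 0.1848.

18.48 weight percent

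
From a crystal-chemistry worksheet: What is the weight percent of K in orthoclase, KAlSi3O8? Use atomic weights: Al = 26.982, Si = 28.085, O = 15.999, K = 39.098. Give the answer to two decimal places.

14.05 wt%

Molar mass of KAlSi3O8: 1·39.098 + 1·26.982 + 3·28.085 + 8·15.999 = 278.327 g/mol.
Mass of K per formula unit: 1 × 39.098 = 39.098 g.
Weight fraction K = 39.098 / 278.327 = 0.1405.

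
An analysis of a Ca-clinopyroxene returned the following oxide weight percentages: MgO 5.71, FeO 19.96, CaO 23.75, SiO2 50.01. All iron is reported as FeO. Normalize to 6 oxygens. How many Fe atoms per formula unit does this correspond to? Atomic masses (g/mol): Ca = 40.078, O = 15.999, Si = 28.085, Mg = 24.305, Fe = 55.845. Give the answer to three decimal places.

0.665 Fe apfu

5.71 wt% MgO ÷ 40.304 g/mol = 0.14167 mol, giving 0.14167 Mg and 0.14167 O.
19.96 wt% FeO ÷ 71.844 g/mol = 0.27782 mol, giving 0.27782 Fe and 0.27782 O.
23.75 wt% CaO ÷ 56.077 g/mol = 0.42352 mol, giving 0.42352 Ca and 0.42352 O.
50.01 wt% SiO2 ÷ 60.083 g/mol = 0.83235 mol, giving 0.83235 Si and 1.66470 O.
Oxygen sums to 2.50771; scaling by 6/2.50771 = 2.39262 puts the formula on 6 O.
Fe: 0.27782 × 2.39262 = 0.665 atoms per formula unit.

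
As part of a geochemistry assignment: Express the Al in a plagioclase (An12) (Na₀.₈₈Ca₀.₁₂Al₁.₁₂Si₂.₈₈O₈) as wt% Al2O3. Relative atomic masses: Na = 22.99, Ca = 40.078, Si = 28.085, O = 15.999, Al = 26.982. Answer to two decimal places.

21.62 wt%

Formula mass = 264.137 g/mol.
1.12 Al → 0.5600 mol Al2O3 per formula unit; M(Al2O3) = 101.961, so Al2O3 mass = 57.098 g.
57.098/264.137 × 100 = 21.62 wt%.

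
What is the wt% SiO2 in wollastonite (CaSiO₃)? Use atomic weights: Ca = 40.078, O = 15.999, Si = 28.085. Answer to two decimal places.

M(CaSiO₃) = 116.160 g/mol; M(SiO2) = 60.083 g/mol.
Moles SiO2 per formula unit = 1 Si ÷ 1 = 1.0000.
SiO2 fraction = (1.0000 × 60.083) / 116.160 = 60.083/116.160 = 0.5172.

51.72 wt%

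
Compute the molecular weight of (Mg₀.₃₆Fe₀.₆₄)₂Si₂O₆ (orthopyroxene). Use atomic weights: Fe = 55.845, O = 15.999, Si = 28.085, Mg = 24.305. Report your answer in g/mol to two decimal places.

241.15 g/mol

The formula mass is the sum 0.72·24.305 + 1.28·55.845 + 2·28.085 + 6·15.999.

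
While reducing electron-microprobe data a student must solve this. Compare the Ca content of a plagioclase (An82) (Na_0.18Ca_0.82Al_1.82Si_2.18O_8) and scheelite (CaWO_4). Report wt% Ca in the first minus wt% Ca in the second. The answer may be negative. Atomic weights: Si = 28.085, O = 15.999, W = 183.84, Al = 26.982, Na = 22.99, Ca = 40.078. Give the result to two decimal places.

-1.98 percentage points

First mineral: 32.864 g Ca in 275.327 g formula = 11.94 wt% Ca.
Second mineral: 40.078 g Ca in 287.914 g formula = 13.92 wt% Ca.
11.94% − 13.92% gives a difference of -1.98 percentage points.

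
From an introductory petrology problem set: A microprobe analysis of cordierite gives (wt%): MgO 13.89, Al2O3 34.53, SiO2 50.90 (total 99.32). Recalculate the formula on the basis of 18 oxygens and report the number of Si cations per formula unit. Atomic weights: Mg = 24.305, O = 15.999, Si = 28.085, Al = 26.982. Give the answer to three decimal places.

MgO (M=40.304): mol = 0.34463; Mg = 0.34463, O = 0.34463.
Al2O3 (M=101.961): mol = 0.33866; Al = 0.67732, O = 1.01598.
SiO2 (M=60.083): mol = 0.84716; Si = 0.84716, O = 1.69432.
ΣO = 3.05493; factor = 18/ΣO = 5.89212.
Si apfu = 0.84716 × 5.89212 = 4.992.

4.992 Si apfu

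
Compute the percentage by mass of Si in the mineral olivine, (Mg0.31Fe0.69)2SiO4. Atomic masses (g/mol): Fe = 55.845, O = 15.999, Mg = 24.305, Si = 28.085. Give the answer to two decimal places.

15.25 wt%

M((Mg0.31Fe0.69)2SiO4) = 184.216 g/mol.
Si contributes 1 × 28.085 = 28.085 g per mole.
28.085/184.216 = 0.1525 → 15.25%.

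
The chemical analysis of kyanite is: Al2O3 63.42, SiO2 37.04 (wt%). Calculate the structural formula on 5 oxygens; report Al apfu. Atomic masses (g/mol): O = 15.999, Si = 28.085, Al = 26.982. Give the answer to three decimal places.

63.42 wt% Al2O3 ÷ 101.961 g/mol = 0.62200 mol, giving 1.24400 Al and 1.86600 O.
37.04 wt% SiO2 ÷ 60.083 g/mol = 0.61648 mol, giving 0.61648 Si and 1.23296 O.
Oxygen sums to 3.09896; scaling by 5/3.09896 = 1.61344 puts the formula on 5 O.
Al: 1.24400 × 1.61344 = 2.007 atoms per formula unit.

2.007 Al apfu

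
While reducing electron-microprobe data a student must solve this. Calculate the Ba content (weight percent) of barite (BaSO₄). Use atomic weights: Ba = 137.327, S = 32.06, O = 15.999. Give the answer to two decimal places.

58.84 weight percent

Molar mass of BaSO₄: 1×137.327 + 1×32.06 + 4×15.999 = 233.383 g/mol.
Mass of Ba per formula unit: 1 × 137.327 = 137.327 g.
Weight fraction Ba = 137.327 / 233.383 = 0.5884.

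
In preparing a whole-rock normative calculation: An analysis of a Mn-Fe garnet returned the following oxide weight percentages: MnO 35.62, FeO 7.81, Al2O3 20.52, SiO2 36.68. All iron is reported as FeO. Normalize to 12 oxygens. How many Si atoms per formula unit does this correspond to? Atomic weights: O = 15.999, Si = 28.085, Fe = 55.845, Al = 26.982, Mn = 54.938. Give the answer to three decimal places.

MnO (M=70.937): mol = 0.50214; Mn = 0.50214, O = 0.50214.
FeO (M=71.844): mol = 0.10871; Fe = 0.10871, O = 0.10871.
Al2O3 (M=101.961): mol = 0.20125; Al = 0.40250, O = 0.60375.
SiO2 (M=60.083): mol = 0.61049; Si = 0.61049, O = 1.22098.
ΣO = 2.43558; factor = 12/ΣO = 4.92696.
Si apfu = 0.61049 × 4.92696 = 3.008.

3.008 Si apfu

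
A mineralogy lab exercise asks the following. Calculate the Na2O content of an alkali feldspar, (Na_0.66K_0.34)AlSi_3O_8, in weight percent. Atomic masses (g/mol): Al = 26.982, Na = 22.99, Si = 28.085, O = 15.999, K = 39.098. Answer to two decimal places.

Formula mass = 267.696 g/mol.
0.66 Na → 0.3300 mol Na2O per formula unit; M(Na2O) = 61.979, so Na2O mass = 20.453 g.
20.453/267.696 × 100 = 7.64 wt%.

7.64 wt%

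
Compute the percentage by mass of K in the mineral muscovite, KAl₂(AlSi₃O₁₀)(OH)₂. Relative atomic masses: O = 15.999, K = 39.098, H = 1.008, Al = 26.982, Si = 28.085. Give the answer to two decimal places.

Formula mass = 1*39.098 + 3*26.982 + 3*28.085 + 12*15.999 + 2*1.008 = 398.303 g/mol, of which 39.098 g is K.
So K makes up 39.098/398.303 = 0.0982 of the mass, i.e. 9.82%.

9.82 wt%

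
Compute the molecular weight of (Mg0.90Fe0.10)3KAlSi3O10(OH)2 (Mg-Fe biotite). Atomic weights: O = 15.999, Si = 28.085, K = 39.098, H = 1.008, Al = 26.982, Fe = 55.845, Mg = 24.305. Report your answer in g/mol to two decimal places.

M = 2.70*24.305 + 0.30*55.845 + 1*39.098 + 1*26.982 + 3*28.085 + 12*15.999 + 2*1.008

426.72 g/mol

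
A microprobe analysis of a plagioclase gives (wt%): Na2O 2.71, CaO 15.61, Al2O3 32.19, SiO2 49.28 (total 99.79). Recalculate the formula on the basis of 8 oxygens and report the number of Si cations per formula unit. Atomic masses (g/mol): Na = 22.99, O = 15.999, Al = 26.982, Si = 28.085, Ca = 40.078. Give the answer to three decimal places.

2.255 Si apfu

2.71 wt% Na2O ÷ 61.979 g/mol = 0.04372 mol, giving 0.08744 Na and 0.04372 O.
15.61 wt% CaO ÷ 56.077 g/mol = 0.27837 mol, giving 0.27837 Ca and 0.27837 O.
32.19 wt% Al2O3 ÷ 101.961 g/mol = 0.31571 mol, giving 0.63142 Al and 0.94713 O.
49.28 wt% SiO2 ÷ 60.083 g/mol = 0.82020 mol, giving 0.82020 Si and 1.64040 O.
Oxygen sums to 2.90962; scaling by 8/2.90962 = 2.74950 puts the formula on 8 O.
Si: 0.82020 × 2.74950 = 2.255 atoms per formula unit.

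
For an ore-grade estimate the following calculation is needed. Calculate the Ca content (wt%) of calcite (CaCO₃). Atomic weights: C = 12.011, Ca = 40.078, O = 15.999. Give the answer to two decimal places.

40.04 wt%

Molar mass of CaCO₃: 1×40.078 + 1×12.011 + 3×15.999 = 100.086 g/mol.
Mass of Ca per formula unit: 1 × 40.078 = 40.078 g.
Weight fraction Ca = 40.078 / 100.086 = 0.4004.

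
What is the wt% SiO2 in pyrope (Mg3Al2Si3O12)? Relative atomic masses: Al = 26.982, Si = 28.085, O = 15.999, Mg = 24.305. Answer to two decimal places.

44.71 wt%

Formula mass = 403.122 g/mol.
3 Si → 3.0000 mol SiO2 per formula unit; M(SiO2) = 60.083, so SiO2 mass = 180.249 g.
180.249/403.122 × 100 = 44.71 wt%.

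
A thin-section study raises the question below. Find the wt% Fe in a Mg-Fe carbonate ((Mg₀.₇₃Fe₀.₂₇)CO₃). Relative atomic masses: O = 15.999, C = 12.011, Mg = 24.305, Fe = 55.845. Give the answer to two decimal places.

M((Mg₀.₇₃Fe₀.₂₇)CO₃) = 92.829 g/mol.
Fe contributes 0.27 × 55.845 = 15.078 g per mole.
15.078/92.829 = 0.1624 → 16.24%.

16.24 mass %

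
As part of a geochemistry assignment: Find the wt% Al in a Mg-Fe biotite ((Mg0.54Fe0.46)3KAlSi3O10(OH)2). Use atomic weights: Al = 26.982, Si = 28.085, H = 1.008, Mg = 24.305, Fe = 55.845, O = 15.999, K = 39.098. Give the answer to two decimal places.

M((Mg0.54Fe0.46)3KAlSi3O10(OH)2) = 460.779 g/mol.
Al contributes 1 × 26.982 = 26.982 g per mole.
26.982/460.779 = 0.0586 → 5.86%.

5.86 weight percent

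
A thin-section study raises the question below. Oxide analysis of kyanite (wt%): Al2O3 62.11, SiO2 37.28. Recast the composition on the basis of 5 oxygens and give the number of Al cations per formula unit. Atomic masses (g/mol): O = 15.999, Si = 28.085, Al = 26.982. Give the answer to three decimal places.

62.11 wt% Al2O3 ÷ 101.961 g/mol = 0.60915 mol, giving 1.21830 Al and 1.82745 O.
37.28 wt% SiO2 ÷ 60.083 g/mol = 0.62048 mol, giving 0.62048 Si and 1.24096 O.
Oxygen sums to 3.06841; scaling by 5/3.06841 = 1.62951 puts the formula on 5 O.
Al: 1.21830 × 1.62951 = 1.985 atoms per formula unit.

1.985 Al apfu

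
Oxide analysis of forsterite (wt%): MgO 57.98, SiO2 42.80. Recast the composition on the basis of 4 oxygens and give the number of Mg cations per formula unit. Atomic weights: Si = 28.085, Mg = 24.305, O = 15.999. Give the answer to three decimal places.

2.010 Mg apfu

57.98 wt% MgO ÷ 40.304 g/mol = 1.43857 mol, giving 1.43857 Mg and 1.43857 O.
42.80 wt% SiO2 ÷ 60.083 g/mol = 0.71235 mol, giving 0.71235 Si and 1.42470 O.
Oxygen sums to 2.86327; scaling by 4/2.86327 = 1.39700 puts the formula on 4 O.
Mg: 1.43857 × 1.39700 = 2.010 atoms per formula unit.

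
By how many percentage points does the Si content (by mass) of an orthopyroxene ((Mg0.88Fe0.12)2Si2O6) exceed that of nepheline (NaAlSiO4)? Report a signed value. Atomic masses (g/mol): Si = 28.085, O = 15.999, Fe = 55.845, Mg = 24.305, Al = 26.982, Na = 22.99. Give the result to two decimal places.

7.19 percentage points

First mineral: 56.170 g Si in 208.344 g formula = 26.96 wt% Si.
Second mineral: 28.085 g Si in 142.053 g formula = 19.77 wt% Si.
26.96% − 19.77% gives a difference of 7.19 percentage points.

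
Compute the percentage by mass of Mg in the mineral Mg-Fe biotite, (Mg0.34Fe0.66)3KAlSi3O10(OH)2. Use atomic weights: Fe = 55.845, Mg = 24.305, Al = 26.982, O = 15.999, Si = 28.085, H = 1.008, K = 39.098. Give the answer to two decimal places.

5.17 wt%

Molar mass of (Mg0.34Fe0.66)3KAlSi3O10(OH)2: 1.02×24.305 + 1.98×55.845 + 1×39.098 + 1×26.982 + 3×28.085 + 12×15.999 + 2×1.008 = 479.703 g/mol.
Mass of Mg per formula unit: 1.02 × 24.305 = 24.791 g.
Weight fraction Mg = 24.791 / 479.703 = 0.0517.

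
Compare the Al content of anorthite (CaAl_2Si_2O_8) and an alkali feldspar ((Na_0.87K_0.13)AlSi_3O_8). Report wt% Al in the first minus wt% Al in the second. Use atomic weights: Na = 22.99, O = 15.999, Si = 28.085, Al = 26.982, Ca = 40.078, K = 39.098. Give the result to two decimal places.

9.19 percentage points

M(CaAl_2Si_2O_8) = 278.204 g/mol, so wt% Al = 53.964/278.204 × 100 = 19.40%.
M((Na_0.87K_0.13)AlSi_3O_8) = 264.313 g/mol, so wt% Al = 26.982/264.313 × 100 = 10.21%.
19.40 − 10.21 = 9.19 pp.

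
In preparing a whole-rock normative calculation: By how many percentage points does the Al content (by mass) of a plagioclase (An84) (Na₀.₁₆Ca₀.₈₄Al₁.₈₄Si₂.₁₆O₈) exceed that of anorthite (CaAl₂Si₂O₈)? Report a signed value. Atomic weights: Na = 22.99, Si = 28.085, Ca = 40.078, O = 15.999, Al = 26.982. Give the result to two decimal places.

-1.39 percentage points

M(Na₀.₁₆Ca₀.₈₄Al₁.₈₄Si₂.₁₆O₈) = 275.646 g/mol, so wt% Al = 49.647/275.646 × 100 = 18.01%.
M(CaAl₂Si₂O₈) = 278.204 g/mol, so wt% Al = 53.964/278.204 × 100 = 19.40%.
18.01 − 19.40 = -1.39 pp.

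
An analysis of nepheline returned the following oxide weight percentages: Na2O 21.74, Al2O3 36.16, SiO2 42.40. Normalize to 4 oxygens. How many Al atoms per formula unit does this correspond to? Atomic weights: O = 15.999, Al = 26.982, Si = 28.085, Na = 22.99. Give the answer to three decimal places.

21.74 wt% Na2O ÷ 61.979 g/mol = 0.35076 mol, giving 0.70152 Na and 0.35076 O.
36.16 wt% Al2O3 ÷ 101.961 g/mol = 0.35465 mol, giving 0.70930 Al and 1.06395 O.
42.40 wt% SiO2 ÷ 60.083 g/mol = 0.70569 mol, giving 0.70569 Si and 1.41138 O.
Oxygen sums to 2.82609; scaling by 4/2.82609 = 1.41538 puts the formula on 4 O.
Al: 0.70930 × 1.41538 = 1.004 atoms per formula unit.

1.004 Al apfu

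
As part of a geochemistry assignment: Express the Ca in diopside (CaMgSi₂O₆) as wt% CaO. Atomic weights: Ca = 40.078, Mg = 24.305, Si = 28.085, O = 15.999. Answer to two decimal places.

25.90 wt%

Formula mass = 216.547 g/mol.
1 Ca → 1.0000 mol CaO per formula unit; M(CaO) = 56.077, so CaO mass = 56.077 g.
56.077/216.547 × 100 = 25.90 wt%.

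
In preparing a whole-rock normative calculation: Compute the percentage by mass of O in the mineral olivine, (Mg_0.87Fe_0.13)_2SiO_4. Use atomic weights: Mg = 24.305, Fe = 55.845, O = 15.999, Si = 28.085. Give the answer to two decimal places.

42.98 weight percent

M((Mg_0.87Fe_0.13)_2SiO_4) = 148.891 g/mol.
O contributes 4 × 15.999 = 63.996 g per mole.
63.996/148.891 = 0.4298 → 42.98%.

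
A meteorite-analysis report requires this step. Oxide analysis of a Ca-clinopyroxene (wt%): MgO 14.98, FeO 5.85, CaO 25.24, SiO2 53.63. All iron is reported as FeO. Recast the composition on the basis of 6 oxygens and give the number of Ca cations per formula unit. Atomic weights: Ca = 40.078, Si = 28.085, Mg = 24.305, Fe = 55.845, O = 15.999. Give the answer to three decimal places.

1.005 Ca apfu

14.98 wt% MgO ÷ 40.304 g/mol = 0.37168 mol, giving 0.37168 Mg and 0.37168 O.
5.85 wt% FeO ÷ 71.844 g/mol = 0.08143 mol, giving 0.08143 Fe and 0.08143 O.
25.24 wt% CaO ÷ 56.077 g/mol = 0.45010 mol, giving 0.45010 Ca and 0.45010 O.
53.63 wt% SiO2 ÷ 60.083 g/mol = 0.89260 mol, giving 0.89260 Si and 1.78520 O.
Oxygen sums to 2.68841; scaling by 6/2.68841 = 2.23180 puts the formula on 6 O.
Ca: 0.45010 × 2.23180 = 1.005 atoms per formula unit.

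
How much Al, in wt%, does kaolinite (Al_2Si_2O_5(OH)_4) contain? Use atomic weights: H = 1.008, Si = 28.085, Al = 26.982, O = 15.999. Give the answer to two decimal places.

Molar mass of Al_2Si_2O_5(OH)_4: 2×26.982 + 2×28.085 + 9×15.999 + 4×1.008 = 258.157 g/mol.
Mass of Al per formula unit: 2 × 26.982 = 53.964 g.
Weight fraction Al = 53.964 / 258.157 = 0.2090.

20.90 wt%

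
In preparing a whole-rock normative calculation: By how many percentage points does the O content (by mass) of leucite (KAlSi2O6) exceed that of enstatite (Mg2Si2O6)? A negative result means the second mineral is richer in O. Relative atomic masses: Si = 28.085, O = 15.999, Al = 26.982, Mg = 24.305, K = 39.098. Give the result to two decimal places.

O in KAlSi2O6: molar mass 218.244 g/mol; 6×15.999 = 95.994 g → 43.98 wt%.
O in Mg2Si2O6: molar mass 200.774 g/mol; 6×15.999 = 95.994 g → 47.81 wt%.
Difference = 43.98 − 47.81 = -3.83 percentage points.

-3.83 percentage points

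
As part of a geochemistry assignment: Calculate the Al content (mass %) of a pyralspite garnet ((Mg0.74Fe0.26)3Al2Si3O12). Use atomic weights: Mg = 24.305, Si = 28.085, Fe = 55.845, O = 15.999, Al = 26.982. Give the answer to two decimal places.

12.62 mass %

Molar mass of (Mg0.74Fe0.26)3Al2Si3O12: 2.22×24.305 + 0.78×55.845 + 2×26.982 + 3×28.085 + 12×15.999 = 427.723 g/mol.
Mass of Al per formula unit: 2 × 26.982 = 53.964 g.
Weight fraction Al = 53.964 / 427.723 = 0.1262.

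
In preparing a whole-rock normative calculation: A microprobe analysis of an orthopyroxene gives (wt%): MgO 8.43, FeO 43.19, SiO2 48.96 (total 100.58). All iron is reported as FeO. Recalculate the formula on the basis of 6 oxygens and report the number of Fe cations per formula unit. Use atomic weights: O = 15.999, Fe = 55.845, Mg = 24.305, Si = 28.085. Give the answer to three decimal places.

8.43 wt% MgO ÷ 40.304 g/mol = 0.20916 mol, giving 0.20916 Mg and 0.20916 O.
43.19 wt% FeO ÷ 71.844 g/mol = 0.60116 mol, giving 0.60116 Fe and 0.60116 O.
48.96 wt% SiO2 ÷ 60.083 g/mol = 0.81487 mol, giving 0.81487 Si and 1.62974 O.
Oxygen sums to 2.44006; scaling by 6/2.44006 = 2.45896 puts the formula on 6 O.
Fe: 0.60116 × 2.45896 = 1.478 atoms per formula unit.

1.478 Fe apfu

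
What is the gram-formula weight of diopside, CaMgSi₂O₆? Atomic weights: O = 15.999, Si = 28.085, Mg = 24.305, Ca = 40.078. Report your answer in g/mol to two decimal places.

M = 1·40.078 + 1·24.305 + 2·28.085 + 6·15.999

216.55 g/mol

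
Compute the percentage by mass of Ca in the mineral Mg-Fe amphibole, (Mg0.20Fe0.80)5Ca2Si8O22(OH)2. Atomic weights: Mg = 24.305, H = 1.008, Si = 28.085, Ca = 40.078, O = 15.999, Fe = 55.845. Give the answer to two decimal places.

8.54 wt%

Formula mass = 1·24.305 + 4·55.845 + 2·40.078 + 8·28.085 + 24·15.999 + 2·1.008 = 938.513 g/mol, of which 80.156 g is Ca.
So Ca makes up 80.156/938.513 = 0.0854 of the mass, i.e. 8.54%.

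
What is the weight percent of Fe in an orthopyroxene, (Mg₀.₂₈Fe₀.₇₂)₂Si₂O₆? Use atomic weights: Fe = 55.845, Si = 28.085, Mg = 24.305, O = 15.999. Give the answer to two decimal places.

M((Mg₀.₂₈Fe₀.₇₂)₂Si₂O₆) = 246.192 g/mol.
Fe contributes 1.44 × 55.845 = 80.417 g per mole.
80.417/246.192 = 0.3266 → 32.66%.

32.66 wt%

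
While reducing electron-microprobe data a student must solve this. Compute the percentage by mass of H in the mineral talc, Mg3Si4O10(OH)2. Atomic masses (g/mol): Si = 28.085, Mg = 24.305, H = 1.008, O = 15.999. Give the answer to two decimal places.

Formula mass = 3*24.305 + 4*28.085 + 12*15.999 + 2*1.008 = 379.259 g/mol, of which 2.016 g is H.
So H makes up 2.016/379.259 = 0.0053 of the mass, i.e. 0.53%.

0.53 weight percent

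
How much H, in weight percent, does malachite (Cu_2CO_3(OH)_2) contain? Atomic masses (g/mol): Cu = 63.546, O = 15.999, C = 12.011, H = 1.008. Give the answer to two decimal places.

0.91 weight percent

Formula mass = 2·63.546 + 1·12.011 + 5·15.999 + 2·1.008 = 221.114 g/mol, of which 2.016 g is H.
So H makes up 2.016/221.114 = 0.0091 of the mass, i.e. 0.91%.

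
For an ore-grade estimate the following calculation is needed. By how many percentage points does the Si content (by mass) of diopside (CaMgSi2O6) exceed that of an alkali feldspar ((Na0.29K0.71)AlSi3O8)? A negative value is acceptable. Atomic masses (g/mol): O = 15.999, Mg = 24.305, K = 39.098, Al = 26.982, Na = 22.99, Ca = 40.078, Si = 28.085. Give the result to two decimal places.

First mineral: 56.170 g Si in 216.547 g formula = 25.94 wt% Si.
Second mineral: 84.255 g Si in 273.656 g formula = 30.79 wt% Si.
25.94% − 30.79% gives a difference of -4.85 percentage points.

-4.85 percentage points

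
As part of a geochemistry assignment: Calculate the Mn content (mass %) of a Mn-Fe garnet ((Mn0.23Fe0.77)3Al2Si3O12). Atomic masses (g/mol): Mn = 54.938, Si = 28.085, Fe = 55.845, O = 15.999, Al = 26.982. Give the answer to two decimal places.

M((Mn0.23Fe0.77)3Al2Si3O12) = 497.116 g/mol.
Mn contributes 0.69 × 54.938 = 37.907 g per mole.
37.907/497.116 = 0.0763 → 7.63%.

7.63 mass %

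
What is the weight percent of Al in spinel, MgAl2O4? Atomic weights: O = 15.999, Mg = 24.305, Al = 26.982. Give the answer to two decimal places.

M(MgAl2O4) = 142.265 g/mol.
Al contributes 2 × 26.982 = 53.964 g per mole.
53.964/142.265 = 0.3793 → 37.93%.

37.93 weight percent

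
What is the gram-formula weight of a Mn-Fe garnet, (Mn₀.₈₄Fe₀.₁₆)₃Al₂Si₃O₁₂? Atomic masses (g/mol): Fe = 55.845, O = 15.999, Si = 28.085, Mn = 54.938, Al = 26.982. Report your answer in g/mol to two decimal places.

495.46 g/mol

Mn: 2.52 × 54.938 = 138.4438
Fe: 0.48 × 55.845 = 26.8056
Al: 2 × 26.982 = 53.9640
Si: 3 × 28.085 = 84.2550
O: 12 × 15.999 = 191.9880
Summing the contributions gives the formula mass.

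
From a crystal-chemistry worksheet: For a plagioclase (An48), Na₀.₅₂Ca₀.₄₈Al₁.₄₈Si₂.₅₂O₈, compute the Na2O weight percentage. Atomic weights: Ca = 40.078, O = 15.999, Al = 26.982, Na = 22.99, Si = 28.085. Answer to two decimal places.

5.97 wt%

M(Na₀.₅₂Ca₀.₄₈Al₁.₄₈Si₂.₅₂O₈) = 269.892 g/mol; M(Na2O) = 61.979 g/mol.
Moles Na2O per formula unit = 0.52 Na ÷ 2 = 0.2600.
Na2O fraction = (0.2600 × 61.979) / 269.892 = 16.115/269.892 = 0.0597.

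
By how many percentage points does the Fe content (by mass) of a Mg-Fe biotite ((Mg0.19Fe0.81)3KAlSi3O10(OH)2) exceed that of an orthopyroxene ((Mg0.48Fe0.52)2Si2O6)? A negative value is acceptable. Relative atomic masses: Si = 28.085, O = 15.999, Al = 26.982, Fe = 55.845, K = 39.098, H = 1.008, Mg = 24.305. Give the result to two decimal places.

M((Mg0.19Fe0.81)3KAlSi3O10(OH)2) = 493.896 g/mol, so wt% Fe = 135.703/493.896 × 100 = 27.48%.
M((Mg0.48Fe0.52)2Si2O6) = 233.576 g/mol, so wt% Fe = 58.079/233.576 × 100 = 24.87%.
27.48 − 24.87 = 2.61 pp.

2.61 percentage points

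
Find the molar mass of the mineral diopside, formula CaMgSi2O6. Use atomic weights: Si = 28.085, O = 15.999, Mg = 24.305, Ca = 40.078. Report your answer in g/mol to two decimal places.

216.55 g/mol

M = 1·40.078 + 1·24.305 + 2·28.085 + 6·15.999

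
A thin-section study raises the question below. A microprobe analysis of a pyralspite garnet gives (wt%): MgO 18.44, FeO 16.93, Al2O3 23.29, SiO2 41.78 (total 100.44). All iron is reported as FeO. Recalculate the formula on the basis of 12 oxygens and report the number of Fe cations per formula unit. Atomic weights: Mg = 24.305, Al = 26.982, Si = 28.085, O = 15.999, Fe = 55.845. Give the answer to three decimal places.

1.021 Fe apfu

18.44 wt% MgO ÷ 40.304 g/mol = 0.45752 mol, giving 0.45752 Mg and 0.45752 O.
16.93 wt% FeO ÷ 71.844 g/mol = 0.23565 mol, giving 0.23565 Fe and 0.23565 O.
23.29 wt% Al2O3 ÷ 101.961 g/mol = 0.22842 mol, giving 0.45684 Al and 0.68526 O.
41.78 wt% SiO2 ÷ 60.083 g/mol = 0.69537 mol, giving 0.69537 Si and 1.39074 O.
Oxygen sums to 2.76917; scaling by 12/2.76917 = 4.33343 puts the formula on 12 O.
Fe: 0.23565 × 4.33343 = 1.021 atoms per formula unit.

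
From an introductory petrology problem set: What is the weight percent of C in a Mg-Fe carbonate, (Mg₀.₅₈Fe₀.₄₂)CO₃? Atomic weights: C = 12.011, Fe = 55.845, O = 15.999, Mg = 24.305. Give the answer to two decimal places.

12.31 mass %

Molar mass of (Mg₀.₅₈Fe₀.₄₂)CO₃: 0.58*24.305 + 0.42*55.845 + 1*12.011 + 3*15.999 = 97.560 g/mol.
Mass of C per formula unit: 1 × 12.011 = 12.011 g.
Weight fraction C = 12.011 / 97.560 = 0.1231.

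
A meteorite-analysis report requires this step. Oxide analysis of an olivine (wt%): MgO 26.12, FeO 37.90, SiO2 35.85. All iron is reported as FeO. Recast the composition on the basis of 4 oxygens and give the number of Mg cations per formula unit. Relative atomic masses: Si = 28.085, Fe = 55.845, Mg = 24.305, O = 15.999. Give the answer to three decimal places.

1.094 Mg apfu

26.12 wt% MgO ÷ 40.304 g/mol = 0.64807 mol, giving 0.64807 Mg and 0.64807 O.
37.90 wt% FeO ÷ 71.844 g/mol = 0.52753 mol, giving 0.52753 Fe and 0.52753 O.
35.85 wt% SiO2 ÷ 60.083 g/mol = 0.59667 mol, giving 0.59667 Si and 1.19334 O.
Oxygen sums to 2.36894; scaling by 4/2.36894 = 1.68852 puts the formula on 4 O.
Mg: 0.64807 × 1.68852 = 1.094 atoms per formula unit.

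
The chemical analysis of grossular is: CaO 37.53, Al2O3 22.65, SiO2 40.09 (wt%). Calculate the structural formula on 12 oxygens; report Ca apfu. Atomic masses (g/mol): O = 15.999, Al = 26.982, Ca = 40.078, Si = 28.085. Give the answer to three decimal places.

3.008 Ca apfu

37.53 wt% CaO ÷ 56.077 g/mol = 0.66926 mol, giving 0.66926 Ca and 0.66926 O.
22.65 wt% Al2O3 ÷ 101.961 g/mol = 0.22214 mol, giving 0.44428 Al and 0.66642 O.
40.09 wt% SiO2 ÷ 60.083 g/mol = 0.66724 mol, giving 0.66724 Si and 1.33448 O.
Oxygen sums to 2.67016; scaling by 12/2.67016 = 4.49411 puts the formula on 12 O.
Ca: 0.66926 × 4.49411 = 3.008 atoms per formula unit.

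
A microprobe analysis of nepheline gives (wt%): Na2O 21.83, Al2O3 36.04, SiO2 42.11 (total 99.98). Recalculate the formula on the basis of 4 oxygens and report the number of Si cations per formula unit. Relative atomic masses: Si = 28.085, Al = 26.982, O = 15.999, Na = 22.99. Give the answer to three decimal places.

0.996 Si apfu

Na2O: 21.83/61.979 = 0.35222 mol → 0.70444 mol Na, 0.35222 mol O.
Al2O3: 36.04/101.961 = 0.35347 mol → 0.70694 mol Al, 1.06041 mol O.
SiO2: 42.11/60.083 = 0.70086 mol → 0.70086 mol Si, 1.40172 mol O.
Total oxygen = 2.81435 mol. Normalization factor = 4/2.81435 = 1.42129.
Si per 4 O = 0.70086 × 1.42129 = 0.996.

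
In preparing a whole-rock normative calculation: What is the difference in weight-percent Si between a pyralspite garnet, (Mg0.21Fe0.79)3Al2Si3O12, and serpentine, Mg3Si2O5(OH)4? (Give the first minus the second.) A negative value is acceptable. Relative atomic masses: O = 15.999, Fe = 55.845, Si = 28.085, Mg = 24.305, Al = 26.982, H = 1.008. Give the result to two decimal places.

First mineral: 84.255 g Si in 477.872 g formula = 17.63 wt% Si.
Second mineral: 56.170 g Si in 277.108 g formula = 20.27 wt% Si.
17.63% − 20.27% gives a difference of -2.64 percentage points.

-2.64 percentage points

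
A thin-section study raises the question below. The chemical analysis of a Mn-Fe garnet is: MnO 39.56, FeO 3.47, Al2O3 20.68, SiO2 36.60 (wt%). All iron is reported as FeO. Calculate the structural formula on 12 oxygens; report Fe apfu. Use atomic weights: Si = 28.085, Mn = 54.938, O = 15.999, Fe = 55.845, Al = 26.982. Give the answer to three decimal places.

MnO: 39.56/70.937 = 0.55768 mol → 0.55768 mol Mn, 0.55768 mol O.
FeO: 3.47/71.844 = 0.04830 mol → 0.04830 mol Fe, 0.04830 mol O.
Al2O3: 20.68/101.961 = 0.20282 mol → 0.40564 mol Al, 0.60846 mol O.
SiO2: 36.60/60.083 = 0.60916 mol → 0.60916 mol Si, 1.21832 mol O.
Total oxygen = 2.43276 mol. Normalization factor = 12/2.43276 = 4.93267.
Fe per 12 O = 0.04830 × 4.93267 = 0.238.

0.238 Fe apfu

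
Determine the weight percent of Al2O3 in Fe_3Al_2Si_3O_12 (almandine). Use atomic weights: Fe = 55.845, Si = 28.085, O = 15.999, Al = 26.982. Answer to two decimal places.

M(Fe_3Al_2Si_3O_12) = 497.742 g/mol; M(Al2O3) = 101.961 g/mol.
Moles Al2O3 per formula unit = 2 Al ÷ 2 = 1.0000.
Al2O3 fraction = (1.0000 × 101.961) / 497.742 = 101.961/497.742 = 0.2048.

20.48 wt%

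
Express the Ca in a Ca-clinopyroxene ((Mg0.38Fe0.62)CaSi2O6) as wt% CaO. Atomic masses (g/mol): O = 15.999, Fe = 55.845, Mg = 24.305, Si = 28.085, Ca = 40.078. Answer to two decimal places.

M((Mg0.38Fe0.62)CaSi2O6) = 236.102 g/mol; M(CaO) = 56.077 g/mol.
Moles CaO per formula unit = 1 Ca ÷ 1 = 1.0000.
CaO fraction = (1.0000 × 56.077) / 236.102 = 56.077/236.102 = 0.2375.

23.75 wt%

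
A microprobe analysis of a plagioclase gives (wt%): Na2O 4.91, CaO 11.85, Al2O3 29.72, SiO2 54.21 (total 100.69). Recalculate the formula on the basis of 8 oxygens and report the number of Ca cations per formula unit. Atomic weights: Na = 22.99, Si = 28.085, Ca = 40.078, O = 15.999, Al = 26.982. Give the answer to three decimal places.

0.569 Ca apfu

Na2O (M=61.979): mol = 0.07922; Na = 0.15844, O = 0.07922.
CaO (M=56.077): mol = 0.21132; Ca = 0.21132, O = 0.21132.
Al2O3 (M=101.961): mol = 0.29148; Al = 0.58296, O = 0.87444.
SiO2 (M=60.083): mol = 0.90225; Si = 0.90225, O = 1.80450.
ΣO = 2.96948; factor = 8/ΣO = 2.69407.
Ca apfu = 0.21132 × 2.69407 = 0.569.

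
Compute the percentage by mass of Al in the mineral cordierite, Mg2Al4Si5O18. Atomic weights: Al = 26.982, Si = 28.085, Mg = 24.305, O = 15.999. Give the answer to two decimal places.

18.45 mass %

Molar mass of Mg2Al4Si5O18: 2×24.305 + 4×26.982 + 5×28.085 + 18×15.999 = 584.945 g/mol.
Mass of Al per formula unit: 4 × 26.982 = 107.928 g.
Weight fraction Al = 107.928 / 584.945 = 0.1845.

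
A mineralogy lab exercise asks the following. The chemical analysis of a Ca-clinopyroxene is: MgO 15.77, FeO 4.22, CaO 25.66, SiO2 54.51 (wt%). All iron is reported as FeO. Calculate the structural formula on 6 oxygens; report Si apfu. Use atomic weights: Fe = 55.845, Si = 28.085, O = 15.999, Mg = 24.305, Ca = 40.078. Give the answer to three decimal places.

MgO (M=40.304): mol = 0.39128; Mg = 0.39128, O = 0.39128.
FeO (M=71.844): mol = 0.05874; Fe = 0.05874, O = 0.05874.
CaO (M=56.077): mol = 0.45759; Ca = 0.45759, O = 0.45759.
SiO2 (M=60.083): mol = 0.90724; Si = 0.90724, O = 1.81448.
ΣO = 2.72209; factor = 6/ΣO = 2.20419.
Si apfu = 0.90724 × 2.20419 = 2.000.

2.000 Si apfu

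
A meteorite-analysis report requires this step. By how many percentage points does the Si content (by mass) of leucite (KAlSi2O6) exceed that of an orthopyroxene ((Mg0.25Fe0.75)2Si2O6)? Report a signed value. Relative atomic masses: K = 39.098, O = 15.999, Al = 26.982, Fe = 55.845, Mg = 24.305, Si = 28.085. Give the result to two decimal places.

Si in KAlSi2O6: molar mass 218.244 g/mol; 2×28.085 = 56.170 g → 25.74 wt%.
Si in (Mg0.25Fe0.75)2Si2O6: molar mass 248.084 g/mol; 2×28.085 = 56.170 g → 22.64 wt%.
Difference = 25.74 − 22.64 = 3.10 percentage points.

3.10 percentage points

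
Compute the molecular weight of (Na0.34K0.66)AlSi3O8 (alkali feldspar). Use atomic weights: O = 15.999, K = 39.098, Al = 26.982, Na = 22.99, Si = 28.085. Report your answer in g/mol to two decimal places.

Na: 0.34 × 22.99 = 7.8166
K: 0.66 × 39.098 = 25.8047
Al: 1 × 26.982 = 26.9820
Si: 3 × 28.085 = 84.2550
O: 8 × 15.999 = 127.9920
Summing the contributions gives the formula mass.

272.85 g/mol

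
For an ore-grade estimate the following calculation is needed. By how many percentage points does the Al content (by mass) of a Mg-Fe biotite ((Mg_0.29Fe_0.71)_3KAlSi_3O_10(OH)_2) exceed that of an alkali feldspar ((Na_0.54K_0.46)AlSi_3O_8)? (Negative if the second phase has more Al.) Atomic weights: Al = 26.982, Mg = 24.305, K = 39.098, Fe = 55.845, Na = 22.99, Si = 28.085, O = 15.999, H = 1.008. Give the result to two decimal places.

Al in (Mg_0.29Fe_0.71)_3KAlSi_3O_10(OH)_2: molar mass 484.434 g/mol; 1×26.982 = 26.982 g → 5.57 wt%.
Al in (Na_0.54K_0.46)AlSi_3O_8: molar mass 269.629 g/mol; 1×26.982 = 26.982 g → 10.01 wt%.
Difference = 5.57 − 10.01 = -4.44 percentage points.

-4.44 percentage points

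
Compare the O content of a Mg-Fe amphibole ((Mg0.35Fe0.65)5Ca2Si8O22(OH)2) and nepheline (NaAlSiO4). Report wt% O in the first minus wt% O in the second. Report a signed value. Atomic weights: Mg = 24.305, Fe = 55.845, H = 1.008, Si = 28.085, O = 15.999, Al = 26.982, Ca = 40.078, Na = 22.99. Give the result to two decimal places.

First mineral: 383.976 g O in 914.858 g formula = 41.97 wt% O.
Second mineral: 63.996 g O in 142.053 g formula = 45.05 wt% O.
41.97% − 45.05% gives a difference of -3.08 percentage points.

-3.08 percentage points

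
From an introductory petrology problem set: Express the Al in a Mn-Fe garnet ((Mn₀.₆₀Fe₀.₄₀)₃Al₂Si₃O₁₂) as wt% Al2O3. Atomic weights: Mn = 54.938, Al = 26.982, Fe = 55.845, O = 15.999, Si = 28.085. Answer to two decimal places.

Formula mass = 496.109 g/mol.
2 Al → 1.0000 mol Al2O3 per formula unit; M(Al2O3) = 101.961, so Al2O3 mass = 101.961 g.
101.961/496.109 × 100 = 20.55 wt%.

20.55 wt%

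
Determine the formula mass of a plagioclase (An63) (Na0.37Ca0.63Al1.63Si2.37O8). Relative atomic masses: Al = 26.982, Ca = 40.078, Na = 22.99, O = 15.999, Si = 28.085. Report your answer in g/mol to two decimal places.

M = 0.37*22.99 + 0.63*40.078 + 1.63*26.982 + 2.37*28.085 + 8*15.999

272.29 g/mol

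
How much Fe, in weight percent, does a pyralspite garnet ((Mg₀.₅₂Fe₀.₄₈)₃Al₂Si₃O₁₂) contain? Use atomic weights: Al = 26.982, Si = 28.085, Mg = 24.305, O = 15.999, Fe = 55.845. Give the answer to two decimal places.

17.93 weight percent

Molar mass of (Mg₀.₅₂Fe₀.₄₈)₃Al₂Si₃O₁₂: 1.56·24.305 + 1.44·55.845 + 2·26.982 + 3·28.085 + 12·15.999 = 448.540 g/mol.
Mass of Fe per formula unit: 1.44 × 55.845 = 80.417 g.
Weight fraction Fe = 80.417 / 448.540 = 0.1793.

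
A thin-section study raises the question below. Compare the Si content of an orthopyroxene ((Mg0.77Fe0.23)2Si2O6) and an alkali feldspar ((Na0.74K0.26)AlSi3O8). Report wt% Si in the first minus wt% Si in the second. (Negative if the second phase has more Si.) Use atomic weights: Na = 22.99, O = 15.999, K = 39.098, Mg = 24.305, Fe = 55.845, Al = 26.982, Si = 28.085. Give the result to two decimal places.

-5.54 percentage points

M((Mg0.77Fe0.23)2Si2O6) = 215.282 g/mol, so wt% Si = 56.170/215.282 × 100 = 26.09%.
M((Na0.74K0.26)AlSi3O8) = 266.407 g/mol, so wt% Si = 84.255/266.407 × 100 = 31.63%.
26.09 − 31.63 = -5.54 pp.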